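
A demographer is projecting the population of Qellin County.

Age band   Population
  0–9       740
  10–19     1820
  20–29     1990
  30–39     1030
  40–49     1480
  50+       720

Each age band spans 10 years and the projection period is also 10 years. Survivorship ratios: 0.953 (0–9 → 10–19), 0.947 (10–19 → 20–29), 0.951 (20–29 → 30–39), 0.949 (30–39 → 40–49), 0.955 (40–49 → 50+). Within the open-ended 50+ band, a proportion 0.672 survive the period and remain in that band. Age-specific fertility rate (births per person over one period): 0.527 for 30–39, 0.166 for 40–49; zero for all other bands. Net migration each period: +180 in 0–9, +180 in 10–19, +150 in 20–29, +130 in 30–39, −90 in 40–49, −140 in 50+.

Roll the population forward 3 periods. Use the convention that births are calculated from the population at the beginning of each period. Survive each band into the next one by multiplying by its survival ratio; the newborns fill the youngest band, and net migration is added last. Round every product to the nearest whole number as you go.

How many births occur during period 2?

Call the bands 1 to 6, youngest first.
Period 1:
Births: 1030 * 0.527 = 543  |  1480 * 0.166 = 246 ⇒ total 789
Band 2: 740 * 0.953 = 705
Band 3: 1820 * 0.947 = 1724
Band 4: 1990 * 0.951 = 1892
Band 5: 1030 * 0.949 = 977
Band 6: 1480 * 0.955 + 720 * 0.672 = 1413 + 484 = 1897
Net migration: Band 1 + 180 → 969; Band 2 + 180 → 885; Band 3 + 150 → 1874; Band 4 + 130 → 2022; Band 5 − 90 → 887; Band 6 − 140 → 1757
→ [969, 885, 1874, 2022, 887, 1757]
Period 2:
Births: 2022 * 0.527 = 1066  |  887 * 0.166 = 147 ⇒ total 1213
Band 2: 969 * 0.953 = 923
Band 3: 885 * 0.947 = 838
Band 4: 1874 * 0.951 = 1782
Band 5: 2022 * 0.949 = 1919
Band 6: 887 * 0.955 + 1757 * 0.672 = 847 + 1181 = 2028
Net migration: Band 1 + 180 → 1393; Band 2 + 180 → 1103; Band 3 + 150 → 988; Band 4 + 130 → 1912; Band 5 − 90 → 1829; Band 6 − 140 → 1888
→ [1393, 1103, 988, 1912, 1829, 1888]

1213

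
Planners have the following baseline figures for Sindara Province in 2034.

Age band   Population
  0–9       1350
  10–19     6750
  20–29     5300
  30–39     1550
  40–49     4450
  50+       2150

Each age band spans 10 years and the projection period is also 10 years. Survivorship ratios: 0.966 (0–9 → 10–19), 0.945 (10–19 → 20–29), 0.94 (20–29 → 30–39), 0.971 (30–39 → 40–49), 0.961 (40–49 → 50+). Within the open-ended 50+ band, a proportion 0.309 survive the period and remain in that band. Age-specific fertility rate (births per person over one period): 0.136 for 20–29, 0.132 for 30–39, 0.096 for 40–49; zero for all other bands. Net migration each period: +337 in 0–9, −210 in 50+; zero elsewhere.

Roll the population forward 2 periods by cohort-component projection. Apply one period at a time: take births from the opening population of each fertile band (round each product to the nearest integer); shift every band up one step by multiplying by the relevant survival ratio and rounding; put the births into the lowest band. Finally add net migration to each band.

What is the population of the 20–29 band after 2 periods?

Period 1:
Births: 5300 * 0.136 = 721 ; 1550 * 0.132 = 205 ; 4450 * 0.096 = 427 ⇒ total 1353
10–19: 1350 * 0.966 = 1304
20–29: 6750 * 0.945 = 6379
30–39: 5300 * 0.94 = 4982
40–49: 1550 * 0.971 = 1505
50+: 4450 * 0.961 + 2150 * 0.309 = 4276 + 664 = 4940
Net migration: 0–9 + 337 → 1690; 50+ − 210 → 4730
End of period: [1690, 1304, 6379, 4982, 1505, 4730]
Period 2:
Births: 6379 * 0.136 = 868 ; 4982 * 0.132 = 658 ; 1505 * 0.096 = 144 ⇒ total 1670
10–19: 1690 * 0.966 = 1633
20–29: 1304 * 0.945 = 1232
30–39: 6379 * 0.94 = 5996
40–49: 4982 * 0.971 = 4838
50+: 1505 * 0.961 + 4730 * 0.309 = 1446 + 1462 = 2908
Net migration: 0–9 + 337 → 2007; 50+ − 210 → 2698
End of period: [2007, 1633, 1232, 5996, 4838, 2698]

1232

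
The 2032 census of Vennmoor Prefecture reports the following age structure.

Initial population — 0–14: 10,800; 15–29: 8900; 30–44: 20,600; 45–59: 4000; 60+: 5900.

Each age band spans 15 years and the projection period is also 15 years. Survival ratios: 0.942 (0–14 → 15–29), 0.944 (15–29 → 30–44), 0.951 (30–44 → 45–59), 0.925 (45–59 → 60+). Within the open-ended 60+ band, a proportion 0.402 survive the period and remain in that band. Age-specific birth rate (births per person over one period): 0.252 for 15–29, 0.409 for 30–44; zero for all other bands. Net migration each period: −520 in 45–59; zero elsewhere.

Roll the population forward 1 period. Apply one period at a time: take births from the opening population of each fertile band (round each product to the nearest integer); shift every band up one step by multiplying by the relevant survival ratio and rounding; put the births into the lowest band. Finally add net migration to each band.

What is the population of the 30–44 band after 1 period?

Numbering the groups 1..5 from youngest to oldest:
Period 1:
Births: 8900 × 0.252 = 2243, 20600 × 0.409 = 8425 → total 10668
Group 2: 10800 × 0.942 = 10174
Group 3: 8900 × 0.944 = 8402
Group 4: 20600 × 0.951 = 19591
Group 5: 4000 × 0.925 + 5900 × 0.402 = 3700 + 2372 = 6072
Net migration: Group 4 − 520 → 19071
Giving 10668 / 10174 / 8402 / 19071 / 6072.

8402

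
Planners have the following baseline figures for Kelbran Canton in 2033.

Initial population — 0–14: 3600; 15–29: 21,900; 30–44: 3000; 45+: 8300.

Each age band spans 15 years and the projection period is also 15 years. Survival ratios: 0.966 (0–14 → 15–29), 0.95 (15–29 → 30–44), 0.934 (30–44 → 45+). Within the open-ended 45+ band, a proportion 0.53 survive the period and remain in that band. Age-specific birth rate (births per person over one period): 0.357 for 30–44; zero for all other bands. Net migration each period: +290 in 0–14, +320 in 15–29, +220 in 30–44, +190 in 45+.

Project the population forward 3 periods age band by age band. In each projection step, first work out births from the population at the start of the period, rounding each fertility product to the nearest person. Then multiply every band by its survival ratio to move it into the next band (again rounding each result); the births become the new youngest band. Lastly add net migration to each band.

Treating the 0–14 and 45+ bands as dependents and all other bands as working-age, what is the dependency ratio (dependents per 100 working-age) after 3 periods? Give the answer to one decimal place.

(Groups numbered youngest = 1 to oldest = 4.)
Period 1.
Births: 3000 × 0.357 = 1071
Group 2: 3600 × 0.966 = 3478
Group 3: 21900 × 0.95 = 20805
Group 4: 3000 × 0.934 + 8300 × 0.53 = 2802 + 4399 = 7201
Net migration: Group 1 + 290 → 1361; Group 2 + 320 → 3798; Group 3 + 220 → 21025; Group 4 + 190 → 7391
Giving 1361 / 3798 / 21025 / 7391.
Period 2.
Births: 21025 × 0.357 = 7506
Group 2: 1361 × 0.966 = 1315
Group 3: 3798 × 0.95 = 3608
Group 4: 21025 × 0.934 + 7391 × 0.53 = 19637 + 3917 = 23554
Net migration: Group 1 + 290 → 7796; Group 2 + 320 → 1635; Group 3 + 220 → 3828; Group 4 + 190 → 23744
Giving 7796 / 1635 / 3828 / 23744.
Period 3.
Births: 3828 × 0.357 = 1367
Group 2: 7796 × 0.966 = 7531
Group 3: 1635 × 0.95 = 1553
Group 4: 3828 × 0.934 + 23744 × 0.53 = 3575 + 12584 = 16159
Net migration: Group 1 + 290 → 1657; Group 2 + 320 → 7851; Group 3 + 220 → 1773; Group 4 + 190 → 16349
Giving 1657 / 7851 / 1773 / 16349.
Dependents (band 0–14 + band 45+) = 1657 + 16349 = 18006; working-age = 9624; ratio = 18006/9624 × 100 = 187.1

187.1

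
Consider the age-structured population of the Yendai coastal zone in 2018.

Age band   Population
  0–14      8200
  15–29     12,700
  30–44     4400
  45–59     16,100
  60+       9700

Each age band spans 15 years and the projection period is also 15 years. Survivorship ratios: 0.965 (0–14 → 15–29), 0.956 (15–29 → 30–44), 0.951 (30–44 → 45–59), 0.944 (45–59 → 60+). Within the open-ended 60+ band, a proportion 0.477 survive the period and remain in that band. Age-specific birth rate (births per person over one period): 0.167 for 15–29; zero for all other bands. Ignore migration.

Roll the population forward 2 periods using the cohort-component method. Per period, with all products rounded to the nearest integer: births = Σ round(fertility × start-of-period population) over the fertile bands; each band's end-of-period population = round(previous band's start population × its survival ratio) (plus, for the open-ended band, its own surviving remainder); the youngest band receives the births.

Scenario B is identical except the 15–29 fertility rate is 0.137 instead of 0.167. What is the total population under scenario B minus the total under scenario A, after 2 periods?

-605

[period 1]
Births: 12700 × 0.167 = 2121
15–29: 8200 × 0.965 = 7913
30–44: 12700 × 0.956 = 12141
45–59: 4400 × 0.951 = 4184
60+: 16100 × 0.944 + 9700 × 0.477 = 15198 + 4627 = 19825
Population now: 0–14=2121, 15–29=7913, 30–44=12141, 45–59=4184, 60+=19825
[period 2]
Births: 7913 × 0.167 = 1321
15–29: 2121 × 0.965 = 2047
30–44: 7913 × 0.956 = 7565
45–59: 12141 × 0.951 = 11546
60+: 4184 × 0.944 + 19825 × 0.477 = 3950 + 9457 = 13407
Population now: 0–14=1321, 15–29=2047, 30–44=7565, 45–59=11546, 60+=13407
Scenario A total after 2 periods: 35886
Scenario B projection —
[period 1]
Births: 12700 × 0.137 = 1740
15–29: 8200 × 0.965 = 7913
30–44: 12700 × 0.956 = 12141
45–59: 4400 × 0.951 = 4184
60+: 16100 × 0.944 + 9700 × 0.477 = 15198 + 4627 = 19825
Population now: 0–14=1740, 15–29=7913, 30–44=12141, 45–59=4184, 60+=19825
[period 2]
Births: 7913 × 0.137 = 1084
15–29: 1740 × 0.965 = 1679
30–44: 7913 × 0.956 = 7565
45–59: 12141 × 0.951 = 11546
60+: 4184 × 0.944 + 19825 × 0.477 = 3950 + 9457 = 13407
Population now: 0–14=1084, 15–29=1679, 30–44=7565, 45–59=11546, 60+=13407
Scenario B total after 2 periods: 35281
Difference B − A = 35281 − 35886 = -605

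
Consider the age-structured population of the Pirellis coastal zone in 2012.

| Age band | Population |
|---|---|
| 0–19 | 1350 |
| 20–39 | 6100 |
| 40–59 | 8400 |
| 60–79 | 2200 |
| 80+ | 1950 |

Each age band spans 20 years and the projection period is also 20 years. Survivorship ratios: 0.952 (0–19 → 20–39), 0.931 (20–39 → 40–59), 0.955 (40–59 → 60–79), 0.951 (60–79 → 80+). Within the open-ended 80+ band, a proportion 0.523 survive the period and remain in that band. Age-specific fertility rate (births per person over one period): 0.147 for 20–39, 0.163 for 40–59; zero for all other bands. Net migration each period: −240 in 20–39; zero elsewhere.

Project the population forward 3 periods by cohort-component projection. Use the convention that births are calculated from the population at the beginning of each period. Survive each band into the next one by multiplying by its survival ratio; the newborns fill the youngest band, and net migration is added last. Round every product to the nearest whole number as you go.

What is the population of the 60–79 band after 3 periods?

929

After projecting period 1:
Births: 6100 * 0.147 = 897 ; 8400 * 0.163 = 1369 → 2266
20–39: 1350 * 0.952 = 1285
40–59: 6100 * 0.931 = 5679
60–79: 8400 * 0.955 = 8022
80+: 2200 * 0.951 + 1950 * 0.523 = 2092 + 1020 = 3112
Net migration: 20–39 − 240 → 1045
Giving 2266 / 1045 / 5679 / 8022 / 3112.
After projecting period 2:
Births: 1045 * 0.147 = 154 ; 5679 * 0.163 = 926 → 1080
20–39: 2266 * 0.952 = 2157
40–59: 1045 * 0.931 = 973
60–79: 5679 * 0.955 = 5423
80+: 8022 * 0.951 + 3112 * 0.523 = 7629 + 1628 = 9257
Net migration: 20–39 − 240 → 1917
Giving 1080 / 1917 / 973 / 5423 / 9257.
After projecting period 3:
Births: 1917 * 0.147 = 282 ; 973 * 0.163 = 159 → 441
20–39: 1080 * 0.952 = 1028
40–59: 1917 * 0.931 = 1785
60–79: 973 * 0.955 = 929
80+: 5423 * 0.951 + 9257 * 0.523 = 5157 + 4841 = 9998
Net migration: 20–39 − 240 → 788
Giving 441 / 788 / 1785 / 929 / 9998.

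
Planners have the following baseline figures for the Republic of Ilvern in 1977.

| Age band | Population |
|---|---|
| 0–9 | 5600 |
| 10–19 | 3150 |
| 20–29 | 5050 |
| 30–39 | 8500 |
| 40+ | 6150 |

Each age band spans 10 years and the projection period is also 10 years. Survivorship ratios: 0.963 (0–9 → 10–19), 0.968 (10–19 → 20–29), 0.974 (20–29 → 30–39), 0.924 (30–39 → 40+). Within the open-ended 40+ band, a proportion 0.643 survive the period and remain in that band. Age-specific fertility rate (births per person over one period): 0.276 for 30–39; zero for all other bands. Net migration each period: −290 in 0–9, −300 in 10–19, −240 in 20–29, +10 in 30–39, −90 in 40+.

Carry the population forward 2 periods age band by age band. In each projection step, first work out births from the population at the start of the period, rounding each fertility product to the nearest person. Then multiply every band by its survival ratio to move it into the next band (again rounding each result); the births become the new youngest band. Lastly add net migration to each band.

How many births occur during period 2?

Call the groups 1 to 5, youngest first.
— Period 1 —
Births: 8500 × 0.276 = 2346
Group 2: 5600 × 0.963 = 5393
Group 3: 3150 × 0.968 = 3049
Group 4: 5050 × 0.974 = 4919
Group 5: 8500 × 0.924 + 6150 × 0.643 = 7854 + 3954 = 11808
Net migration: Group 1 − 290 → 2056; Group 2 − 300 → 5093; Group 3 − 240 → 2809; Group 4 + 10 → 4929; Group 5 − 90 → 11718
End of period: [2056, 5093, 2809, 4929, 11718]
— Period 2 —
Births: 4929 × 0.276 = 1360
Group 2: 2056 × 0.963 = 1980
Group 3: 5093 × 0.968 = 4930
Group 4: 2809 × 0.974 = 2736
Group 5: 4929 × 0.924 + 11718 × 0.643 = 4554 + 7535 = 12089
Net migration: Group 1 − 290 → 1070; Group 2 − 300 → 1680; Group 3 − 240 → 4690; Group 4 + 10 → 2746; Group 5 − 90 → 11999
End of period: [1070, 1680, 4690, 2746, 11999]

1360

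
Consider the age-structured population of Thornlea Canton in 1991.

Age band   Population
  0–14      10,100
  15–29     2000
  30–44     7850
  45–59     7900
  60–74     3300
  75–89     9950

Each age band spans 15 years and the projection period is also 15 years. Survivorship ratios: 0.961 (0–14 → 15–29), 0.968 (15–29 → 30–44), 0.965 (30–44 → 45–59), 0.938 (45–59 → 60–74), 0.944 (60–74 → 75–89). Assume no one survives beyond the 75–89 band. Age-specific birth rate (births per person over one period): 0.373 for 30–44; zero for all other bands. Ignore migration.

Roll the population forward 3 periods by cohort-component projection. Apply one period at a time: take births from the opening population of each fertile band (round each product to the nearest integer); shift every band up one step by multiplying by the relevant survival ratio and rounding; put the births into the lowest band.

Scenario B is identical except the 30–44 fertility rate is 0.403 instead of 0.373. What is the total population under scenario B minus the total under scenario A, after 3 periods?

558

After projecting period 1:
Births: 7850 × 0.373 = 2928
15–29: 10100 × 0.961 = 9706
30–44: 2000 × 0.968 = 1936
45–59: 7850 × 0.965 = 7575
60–74: 7900 × 0.938 = 7410
75–89: 3300 × 0.944 = 3115
Giving 2928 / 9706 / 1936 / 7575 / 7410 / 3115.
After projecting period 2:
Births: 1936 × 0.373 = 722
15–29: 2928 × 0.961 = 2814
30–44: 9706 × 0.968 = 9395
45–59: 1936 × 0.965 = 1868
60–74: 7575 × 0.938 = 7105
75–89: 7410 × 0.944 = 6995
Giving 722 / 2814 / 9395 / 1868 / 7105 / 6995.
After projecting period 3:
Births: 9395 × 0.373 = 3504
15–29: 722 × 0.961 = 694
30–44: 2814 × 0.968 = 2724
45–59: 9395 × 0.965 = 9066
60–74: 1868 × 0.938 = 1752
75–89: 7105 × 0.944 = 6707
Giving 3504 / 694 / 2724 / 9066 / 1752 / 6707.
Scenario A total after 3 periods: 24447
Scenario B projection —
After projecting period 1:
Births: 7850 × 0.403 = 3164
15–29: 10100 × 0.961 = 9706
30–44: 2000 × 0.968 = 1936
45–59: 7850 × 0.965 = 7575
60–74: 7900 × 0.938 = 7410
75–89: 3300 × 0.944 = 3115
Giving 3164 / 9706 / 1936 / 7575 / 7410 / 3115.
After projecting period 2:
Births: 1936 × 0.403 = 780
15–29: 3164 × 0.961 = 3041
30–44: 9706 × 0.968 = 9395
45–59: 1936 × 0.965 = 1868
60–74: 7575 × 0.938 = 7105
75–89: 7410 × 0.944 = 6995
Giving 780 / 3041 / 9395 / 1868 / 7105 / 6995.
After projecting period 3:
Births: 9395 × 0.403 = 3786
15–29: 780 × 0.961 = 750
30–44: 3041 × 0.968 = 2944
45–59: 9395 × 0.965 = 9066
60–74: 1868 × 0.938 = 1752
75–89: 7105 × 0.944 = 6707
Giving 3786 / 750 / 2944 / 9066 / 1752 / 6707.
Scenario B total after 3 periods: 25005
Difference B − A = 25005 − 24447 = 558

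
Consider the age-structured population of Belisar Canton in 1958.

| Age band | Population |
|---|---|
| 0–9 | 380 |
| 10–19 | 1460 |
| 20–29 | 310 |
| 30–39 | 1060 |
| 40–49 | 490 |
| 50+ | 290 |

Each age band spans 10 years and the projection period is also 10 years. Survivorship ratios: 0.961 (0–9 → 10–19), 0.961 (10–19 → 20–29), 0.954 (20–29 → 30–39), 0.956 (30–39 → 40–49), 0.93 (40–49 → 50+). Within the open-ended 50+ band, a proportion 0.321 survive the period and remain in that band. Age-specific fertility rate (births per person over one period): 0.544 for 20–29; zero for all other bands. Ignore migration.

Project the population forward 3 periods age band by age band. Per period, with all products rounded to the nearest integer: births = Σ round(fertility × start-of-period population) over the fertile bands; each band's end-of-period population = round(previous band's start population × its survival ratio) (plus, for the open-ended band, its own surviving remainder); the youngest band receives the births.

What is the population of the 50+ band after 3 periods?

Call the bands 1 to 6, youngest first.
Period 1:
Births: 310 * 0.544 = 169
Band 2: 380 * 0.961 = 365
Band 3: 1460 * 0.961 = 1403
Band 4: 310 * 0.954 = 296
Band 5: 1060 * 0.956 = 1013
Band 6: 490 * 0.93 + 290 * 0.321 = 456 + 93 = 549
→ [169, 365, 1403, 296, 1013, 549]
Period 2:
Births: 1403 * 0.544 = 763
Band 2: 169 * 0.961 = 162
Band 3: 365 * 0.961 = 351
Band 4: 1403 * 0.954 = 1338
Band 5: 296 * 0.956 = 283
Band 6: 1013 * 0.93 + 549 * 0.321 = 942 + 176 = 1118
→ [763, 162, 351, 1338, 283, 1118]
Period 3:
Births: 351 * 0.544 = 191
Band 2: 763 * 0.961 = 733
Band 3: 162 * 0.961 = 156
Band 4: 351 * 0.954 = 335
Band 5: 1338 * 0.956 = 1279
Band 6: 283 * 0.93 + 1118 * 0.321 = 263 + 359 = 622
→ [191, 733, 156, 335, 1279, 622]

622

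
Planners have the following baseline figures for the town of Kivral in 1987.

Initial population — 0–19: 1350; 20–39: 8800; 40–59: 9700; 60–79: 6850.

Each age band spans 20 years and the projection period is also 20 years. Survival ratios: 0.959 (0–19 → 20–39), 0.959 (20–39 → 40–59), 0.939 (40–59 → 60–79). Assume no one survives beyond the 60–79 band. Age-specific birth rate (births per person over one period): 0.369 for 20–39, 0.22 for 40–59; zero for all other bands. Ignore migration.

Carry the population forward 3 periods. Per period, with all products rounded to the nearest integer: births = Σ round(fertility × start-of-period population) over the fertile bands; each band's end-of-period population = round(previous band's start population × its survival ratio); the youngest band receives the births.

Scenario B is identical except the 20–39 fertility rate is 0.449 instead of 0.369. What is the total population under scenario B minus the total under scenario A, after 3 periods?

1464

— Period 1 —
Births: 8800 × 0.369 = 3247  |  9700 × 0.22 = 2134 — total 5381
20–39: 1350 × 0.959 = 1295
40–59: 8800 × 0.959 = 8439
60–79: 9700 × 0.939 = 9108
Population now: 0–19=5381, 20–39=1295, 40–59=8439, 60–79=9108
— Period 2 —
Births: 1295 × 0.369 = 478  |  8439 × 0.22 = 1857 — total 2335
20–39: 5381 × 0.959 = 5160
40–59: 1295 × 0.959 = 1242
60–79: 8439 × 0.939 = 7924
Population now: 0–19=2335, 20–39=5160, 40–59=1242, 60–79=7924
— Period 3 —
Births: 5160 × 0.369 = 1904  |  1242 × 0.22 = 273 — total 2177
20–39: 2335 × 0.959 = 2239
40–59: 5160 × 0.959 = 4948
60–79: 1242 × 0.939 = 1166
Population now: 0–19=2177, 20–39=2239, 40–59=4948, 60–79=1166
Scenario A total after 3 periods: 10530
Scenario B projection —
— Period 1 —
Births: 8800 × 0.449 = 3951  |  9700 × 0.22 = 2134 — total 6085
20–39: 1350 × 0.959 = 1295
40–59: 8800 × 0.959 = 8439
60–79: 9700 × 0.939 = 9108
Population now: 0–19=6085, 20–39=1295, 40–59=8439, 60–79=9108
— Period 2 —
Births: 1295 × 0.449 = 581  |  8439 × 0.22 = 1857 — total 2438
20–39: 6085 × 0.959 = 5836
40–59: 1295 × 0.959 = 1242
60–79: 8439 × 0.939 = 7924
Population now: 0–19=2438, 20–39=5836, 40–59=1242, 60–79=7924
— Period 3 —
Births: 5836 × 0.449 = 2620  |  1242 × 0.22 = 273 — total 2893
20–39: 2438 × 0.959 = 2338
40–59: 5836 × 0.959 = 5597
60–79: 1242 × 0.939 = 1166
Population now: 0–19=2893, 20–39=2338, 40–59=5597, 60–79=1166
Scenario B total after 3 periods: 11994
Difference B − A = 11994 − 10530 = 1464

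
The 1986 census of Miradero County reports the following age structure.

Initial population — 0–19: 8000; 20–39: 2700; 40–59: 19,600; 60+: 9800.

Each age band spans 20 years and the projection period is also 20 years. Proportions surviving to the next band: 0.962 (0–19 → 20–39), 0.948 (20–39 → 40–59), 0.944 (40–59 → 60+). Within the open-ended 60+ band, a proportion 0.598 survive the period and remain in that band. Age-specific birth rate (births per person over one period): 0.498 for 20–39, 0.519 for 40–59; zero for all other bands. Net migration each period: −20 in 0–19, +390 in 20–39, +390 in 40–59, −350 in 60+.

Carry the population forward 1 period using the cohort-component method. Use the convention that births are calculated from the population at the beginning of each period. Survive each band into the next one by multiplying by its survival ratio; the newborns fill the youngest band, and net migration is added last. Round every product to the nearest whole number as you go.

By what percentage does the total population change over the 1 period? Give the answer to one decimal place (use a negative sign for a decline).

16.1

Let group 1 be 0–19 through group 4 = 60+.
Period 1.
Births: 2700 × 0.498 = 1345, 19600 × 0.519 = 10172 — total 11517
Group 2: 8000 × 0.962 = 7696
Group 3: 2700 × 0.948 = 2560
Group 4: 19600 × 0.944 + 9800 × 0.598 = 18502 + 5860 = 24362
Net migration: Group 1 − 20 → 11497; Group 2 + 390 → 8086; Group 3 + 390 → 2950; Group 4 − 350 → 24012
Giving 11497 / 8086 / 2950 / 24012.
Total: 40100 → 46545; change = 6445; percentage change = 16.1%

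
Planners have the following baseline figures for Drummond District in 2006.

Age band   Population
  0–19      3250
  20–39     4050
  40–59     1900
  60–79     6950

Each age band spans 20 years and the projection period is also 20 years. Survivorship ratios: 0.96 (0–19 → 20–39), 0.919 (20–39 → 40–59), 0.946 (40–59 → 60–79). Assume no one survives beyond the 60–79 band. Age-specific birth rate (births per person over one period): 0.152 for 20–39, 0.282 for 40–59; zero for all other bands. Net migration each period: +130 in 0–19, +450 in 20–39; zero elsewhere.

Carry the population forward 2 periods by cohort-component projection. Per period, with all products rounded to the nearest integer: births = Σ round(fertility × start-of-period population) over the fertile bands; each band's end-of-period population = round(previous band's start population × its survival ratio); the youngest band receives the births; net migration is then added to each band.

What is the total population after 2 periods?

10206

Let group 1 be 0–19 through group 4 = 60–79.
Period 1.
Births: 4050 × 0.152 = 616  |  1900 × 0.282 = 536 → 1152
Group 2: 3250 × 0.96 = 3120
Group 3: 4050 × 0.919 = 3722
Group 4: 1900 × 0.946 = 1797
Net migration: Group 1 + 130 → 1282; Group 2 + 450 → 3570
Giving 1282 / 3570 / 3722 / 1797.
Period 2.
Births: 3570 × 0.152 = 543  |  3722 × 0.282 = 1050 → 1593
Group 2: 1282 × 0.96 = 1231
Group 3: 3570 × 0.919 = 3281
Group 4: 3722 × 0.946 = 3521
Net migration: Group 1 + 130 → 1723; Group 2 + 450 → 1681
Giving 1723 / 1681 / 3281 / 3521.
Total after period 2: 1723 + 1681 + 3281 + 3521 = 10206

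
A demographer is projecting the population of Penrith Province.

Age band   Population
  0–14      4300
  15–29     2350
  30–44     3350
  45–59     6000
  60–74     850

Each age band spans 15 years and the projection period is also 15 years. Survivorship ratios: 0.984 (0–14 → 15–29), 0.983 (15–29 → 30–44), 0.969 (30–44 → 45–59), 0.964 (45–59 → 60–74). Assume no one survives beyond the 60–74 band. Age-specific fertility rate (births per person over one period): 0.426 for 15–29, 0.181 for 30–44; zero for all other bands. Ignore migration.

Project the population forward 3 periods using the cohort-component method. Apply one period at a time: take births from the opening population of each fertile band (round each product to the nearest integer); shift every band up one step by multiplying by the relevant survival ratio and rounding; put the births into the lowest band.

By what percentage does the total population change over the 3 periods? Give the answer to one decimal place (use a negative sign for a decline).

Period 1:
Births: 2350 × 0.426 = 1001 ; 3350 × 0.181 = 606 → 1607
15–29: 4300 × 0.984 = 4231
30–44: 2350 × 0.983 = 2310
45–59: 3350 × 0.969 = 3246
60–74: 6000 × 0.964 = 5784
End of period: [1607, 4231, 2310, 3246, 5784]
Period 2:
Births: 4231 × 0.426 = 1802 ; 2310 × 0.181 = 418 → 2220
15–29: 1607 × 0.984 = 1581
30–44: 4231 × 0.983 = 4159
45–59: 2310 × 0.969 = 2238
60–74: 3246 × 0.964 = 3129
End of period: [2220, 1581, 4159, 2238, 3129]
Period 3:
Births: 1581 × 0.426 = 674 ; 4159 × 0.181 = 753 → 1427
15–29: 2220 × 0.984 = 2184
30–44: 1581 × 0.983 = 1554
45–59: 4159 × 0.969 = 4030
60–74: 2238 × 0.964 = 2157
End of period: [1427, 2184, 1554, 4030, 2157]
Total: 16850 → 11352; change = -5498; percentage change = -32.6%

-32.6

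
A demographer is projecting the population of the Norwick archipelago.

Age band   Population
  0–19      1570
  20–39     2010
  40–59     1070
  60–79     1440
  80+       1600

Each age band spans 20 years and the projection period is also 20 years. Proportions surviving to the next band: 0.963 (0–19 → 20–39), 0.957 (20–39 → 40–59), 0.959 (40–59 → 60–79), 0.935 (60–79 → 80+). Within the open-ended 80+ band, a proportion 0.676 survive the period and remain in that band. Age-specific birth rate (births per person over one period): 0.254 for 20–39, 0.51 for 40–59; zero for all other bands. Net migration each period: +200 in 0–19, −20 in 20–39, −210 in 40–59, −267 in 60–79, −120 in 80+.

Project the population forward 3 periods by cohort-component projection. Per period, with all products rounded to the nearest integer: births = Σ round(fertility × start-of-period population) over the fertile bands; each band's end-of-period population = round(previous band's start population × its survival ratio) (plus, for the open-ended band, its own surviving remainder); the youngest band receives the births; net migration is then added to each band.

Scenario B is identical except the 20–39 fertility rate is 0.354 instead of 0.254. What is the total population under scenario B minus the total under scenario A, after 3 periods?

[period 1]
Births: 2010 × 0.254 = 511  |  1070 × 0.51 = 546 → 1057
20–39: 1570 × 0.963 = 1512
40–59: 2010 × 0.957 = 1924
60–79: 1070 × 0.959 = 1026
80+: 1440 × 0.935 + 1600 × 0.676 = 1346 + 1082 = 2428
Net migration: 0–19 + 200 → 1257; 20–39 − 20 → 1492; 40–59 − 210 → 1714; 60–79 − 267 → 759; 80+ − 120 → 2308
→ [1257, 1492, 1714, 759, 2308]
[period 2]
Births: 1492 × 0.254 = 379  |  1714 × 0.51 = 874 → 1253
20–39: 1257 × 0.963 = 1210
40–59: 1492 × 0.957 = 1428
60–79: 1714 × 0.959 = 1644
80+: 759 × 0.935 + 2308 × 0.676 = 710 + 1560 = 2270
Net migration: 0–19 + 200 → 1453; 20–39 − 20 → 1190; 40–59 − 210 → 1218; 60–79 − 267 → 1377; 80+ − 120 → 2150
→ [1453, 1190, 1218, 1377, 2150]
[period 3]
Births: 1190 × 0.254 = 302  |  1218 × 0.51 = 621 → 923
20–39: 1453 × 0.963 = 1399
40–59: 1190 × 0.957 = 1139
60–79: 1218 × 0.959 = 1168
80+: 1377 × 0.935 + 2150 × 0.676 = 1287 + 1453 = 2740
Net migration: 0–19 + 200 → 1123; 20–39 − 20 → 1379; 40–59 − 210 → 929; 60–79 − 267 → 901; 80+ − 120 → 2620
→ [1123, 1379, 929, 901, 2620]
Scenario A total after 3 periods: 6952
Scenario B projection —
[period 1]
Births: 2010 × 0.354 = 712  |  1070 × 0.51 = 546 → 1258
20–39: 1570 × 0.963 = 1512
40–59: 2010 × 0.957 = 1924
60–79: 1070 × 0.959 = 1026
80+: 1440 × 0.935 + 1600 × 0.676 = 1346 + 1082 = 2428
Net migration: 0–19 + 200 → 1458; 20–39 − 20 → 1492; 40–59 − 210 → 1714; 60–79 − 267 → 759; 80+ − 120 → 2308
→ [1458, 1492, 1714, 759, 2308]
[period 2]
Births: 1492 × 0.354 = 528  |  1714 × 0.51 = 874 → 1402
20–39: 1458 × 0.963 = 1404
40–59: 1492 × 0.957 = 1428
60–79: 1714 × 0.959 = 1644
80+: 759 × 0.935 + 2308 × 0.676 = 710 + 1560 = 2270
Net migration: 0–19 + 200 → 1602; 20–39 − 20 → 1384; 40–59 − 210 → 1218; 60–79 − 267 → 1377; 80+ − 120 → 2150
→ [1602, 1384, 1218, 1377, 2150]
[period 3]
Births: 1384 × 0.354 = 490  |  1218 × 0.51 = 621 → 1111
20–39: 1602 × 0.963 = 1543
40–59: 1384 × 0.957 = 1324
60–79: 1218 × 0.959 = 1168
80+: 1377 × 0.935 + 2150 × 0.676 = 1287 + 1453 = 2740
Net migration: 0–19 + 200 → 1311; 20–39 − 20 → 1523; 40–59 − 210 → 1114; 60–79 − 267 → 901; 80+ − 120 → 2620
→ [1311, 1523, 1114, 901, 2620]
Scenario B total after 3 periods: 7469
Difference B − A = 7469 − 6952 = 517

517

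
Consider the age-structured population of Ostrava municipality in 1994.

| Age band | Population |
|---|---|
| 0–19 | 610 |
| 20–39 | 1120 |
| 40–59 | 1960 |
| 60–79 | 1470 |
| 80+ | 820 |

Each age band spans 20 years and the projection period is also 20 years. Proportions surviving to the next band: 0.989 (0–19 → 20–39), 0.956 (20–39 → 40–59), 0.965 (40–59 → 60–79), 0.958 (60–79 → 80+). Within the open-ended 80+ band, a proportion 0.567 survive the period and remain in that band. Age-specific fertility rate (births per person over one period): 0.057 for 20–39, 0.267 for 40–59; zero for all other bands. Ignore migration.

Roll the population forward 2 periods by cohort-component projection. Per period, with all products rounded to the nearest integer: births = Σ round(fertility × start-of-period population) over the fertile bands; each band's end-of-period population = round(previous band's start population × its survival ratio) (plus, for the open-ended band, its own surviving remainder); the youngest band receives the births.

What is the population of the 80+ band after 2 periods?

2874

Period 1:
Births: 1120 * 0.057 = 64, 1960 * 0.267 = 523 → total 587
20–39: 610 * 0.989 = 603
40–59: 1120 * 0.956 = 1071
60–79: 1960 * 0.965 = 1891
80+: 1470 * 0.958 + 820 * 0.567 = 1408 + 465 = 1873
Giving 587 / 603 / 1071 / 1891 / 1873.
Period 2:
Births: 603 * 0.057 = 34, 1071 * 0.267 = 286 → total 320
20–39: 587 * 0.989 = 581
40–59: 603 * 0.956 = 576
60–79: 1071 * 0.965 = 1034
80+: 1891 * 0.958 + 1873 * 0.567 = 1812 + 1062 = 2874
Giving 320 / 581 / 576 / 1034 / 2874.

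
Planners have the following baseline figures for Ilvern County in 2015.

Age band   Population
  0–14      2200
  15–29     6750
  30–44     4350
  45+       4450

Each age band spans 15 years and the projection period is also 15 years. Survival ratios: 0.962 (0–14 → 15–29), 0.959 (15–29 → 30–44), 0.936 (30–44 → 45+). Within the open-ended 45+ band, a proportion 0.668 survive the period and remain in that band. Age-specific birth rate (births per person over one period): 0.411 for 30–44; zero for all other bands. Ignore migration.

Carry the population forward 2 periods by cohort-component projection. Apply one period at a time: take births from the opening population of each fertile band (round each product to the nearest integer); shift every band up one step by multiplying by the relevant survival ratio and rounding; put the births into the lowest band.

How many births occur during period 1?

Numbering the groups 1..4 from youngest to oldest:
Period 1:
Births: 4350 × 0.411 = 1788
Group 2: 2200 × 0.962 = 2116
Group 3: 6750 × 0.959 = 6473
Group 4: 4350 × 0.936 + 4450 × 0.668 = 4072 + 2973 = 7045
Population now: 0–14=1788, 15–29=2116, 30–44=6473, 45+=7045

1788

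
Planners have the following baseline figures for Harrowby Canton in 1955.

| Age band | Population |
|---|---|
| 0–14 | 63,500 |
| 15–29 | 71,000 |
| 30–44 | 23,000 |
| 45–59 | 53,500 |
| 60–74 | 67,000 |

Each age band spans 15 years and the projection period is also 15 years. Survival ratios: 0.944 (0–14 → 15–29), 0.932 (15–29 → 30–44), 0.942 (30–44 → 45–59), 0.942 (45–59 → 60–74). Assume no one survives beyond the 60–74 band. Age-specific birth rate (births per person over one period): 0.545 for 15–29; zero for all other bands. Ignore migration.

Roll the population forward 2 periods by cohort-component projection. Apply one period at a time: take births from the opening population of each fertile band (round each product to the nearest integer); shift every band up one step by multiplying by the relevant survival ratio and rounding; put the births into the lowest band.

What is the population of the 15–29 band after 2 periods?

Let band 1 be 0–14 through band 5 = 60–74.
Period 1.
Births: 71000 × 0.545 = 38695
Band 2: 63500 × 0.944 = 59944
Band 3: 71000 × 0.932 = 66172
Band 4: 23000 × 0.942 = 21666
Band 5: 53500 × 0.942 = 50397
End of period: [38695, 59944, 66172, 21666, 50397]
Period 2.
Births: 59944 × 0.545 = 32669
Band 2: 38695 × 0.944 = 36528
Band 3: 59944 × 0.932 = 55868
Band 4: 66172 × 0.942 = 62334
Band 5: 21666 × 0.942 = 20409
End of period: [32669, 36528, 55868, 62334, 20409]

36528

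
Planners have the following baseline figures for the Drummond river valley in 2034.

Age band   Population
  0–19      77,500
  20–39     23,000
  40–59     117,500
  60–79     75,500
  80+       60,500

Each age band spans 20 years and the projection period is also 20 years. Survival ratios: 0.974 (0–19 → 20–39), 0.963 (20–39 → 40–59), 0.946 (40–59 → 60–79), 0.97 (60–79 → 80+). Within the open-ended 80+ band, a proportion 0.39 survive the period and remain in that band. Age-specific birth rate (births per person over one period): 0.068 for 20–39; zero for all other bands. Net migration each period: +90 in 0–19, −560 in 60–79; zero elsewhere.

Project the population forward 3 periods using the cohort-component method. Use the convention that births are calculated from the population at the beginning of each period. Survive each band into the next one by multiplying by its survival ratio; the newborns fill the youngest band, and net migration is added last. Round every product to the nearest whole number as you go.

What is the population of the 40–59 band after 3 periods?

After projecting period 1:
Births: 23000 × 0.068 = 1564
20–39: 77500 × 0.974 = 75485
40–59: 23000 × 0.963 = 22149
60–79: 117500 × 0.946 = 111155
80+: 75500 × 0.97 + 60500 × 0.39 = 73235 + 23595 = 96830
Net migration: 0–19 + 90 → 1654; 60–79 − 560 → 110595
Giving 1654 / 75485 / 22149 / 110595 / 96830.
After projecting period 2:
Births: 75485 × 0.068 = 5133
20–39: 1654 × 0.974 = 1611
40–59: 75485 × 0.963 = 72692
60–79: 22149 × 0.946 = 20953
80+: 110595 × 0.97 + 96830 × 0.39 = 107277 + 37764 = 145041
Net migration: 0–19 + 90 → 5223; 60–79 − 560 → 20393
Giving 5223 / 1611 / 72692 / 20393 / 145041.
After projecting period 3:
Births: 1611 × 0.068 = 110
20–39: 5223 × 0.974 = 5087
40–59: 1611 × 0.963 = 1551
60–79: 72692 × 0.946 = 68767
80+: 20393 × 0.97 + 145041 × 0.39 = 19781 + 56566 = 76347
Net migration: 0–19 + 90 → 200; 60–79 − 560 → 68207
Giving 200 / 5087 / 1551 / 68207 / 76347.

1551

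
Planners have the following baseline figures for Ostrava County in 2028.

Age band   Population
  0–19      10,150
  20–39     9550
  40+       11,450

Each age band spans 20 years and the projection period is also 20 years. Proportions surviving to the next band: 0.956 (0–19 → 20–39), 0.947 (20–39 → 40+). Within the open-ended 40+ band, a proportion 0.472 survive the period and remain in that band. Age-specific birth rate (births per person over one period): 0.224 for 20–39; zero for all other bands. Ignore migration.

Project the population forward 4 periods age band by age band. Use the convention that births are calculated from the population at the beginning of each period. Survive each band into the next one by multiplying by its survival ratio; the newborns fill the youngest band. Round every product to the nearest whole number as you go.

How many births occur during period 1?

2139

[period 1]
Births: 9550 × 0.224 = 2139
20–39: 10150 × 0.956 = 9703
40+: 9550 × 0.947 + 11450 × 0.472 = 9044 + 5404 = 14448
→ [2139, 9703, 14448]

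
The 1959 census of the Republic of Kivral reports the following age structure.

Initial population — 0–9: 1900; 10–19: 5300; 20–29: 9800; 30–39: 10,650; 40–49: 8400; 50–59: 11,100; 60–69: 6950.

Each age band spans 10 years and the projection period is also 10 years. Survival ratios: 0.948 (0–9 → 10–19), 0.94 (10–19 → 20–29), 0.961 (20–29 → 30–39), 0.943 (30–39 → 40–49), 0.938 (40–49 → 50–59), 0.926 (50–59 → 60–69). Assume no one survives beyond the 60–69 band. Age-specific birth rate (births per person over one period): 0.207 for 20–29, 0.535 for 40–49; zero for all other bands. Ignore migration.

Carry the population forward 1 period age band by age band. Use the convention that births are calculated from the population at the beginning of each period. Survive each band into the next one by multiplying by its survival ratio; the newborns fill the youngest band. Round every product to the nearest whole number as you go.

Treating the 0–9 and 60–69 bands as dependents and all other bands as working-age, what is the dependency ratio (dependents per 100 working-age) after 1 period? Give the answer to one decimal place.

49.2

Period 1.
Births: 9800 × 0.207 = 2029 ; 8400 × 0.535 = 4494 → 6523
10–19: 1900 × 0.948 = 1801
20–29: 5300 × 0.94 = 4982
30–39: 9800 × 0.961 = 9418
40–49: 10650 × 0.943 = 10043
50–59: 8400 × 0.938 = 7879
60–69: 11100 × 0.926 = 10279
Population now: 0–9=6523, 10–19=1801, 20–29=4982, 30–39=9418, 40–49=10043, 50–59=7879, 60–69=10279
Dependents (band 0–9 + band 60–69) = 6523 + 10279 = 16802; working-age = 34123; ratio = 16802/34123 × 100 = 49.2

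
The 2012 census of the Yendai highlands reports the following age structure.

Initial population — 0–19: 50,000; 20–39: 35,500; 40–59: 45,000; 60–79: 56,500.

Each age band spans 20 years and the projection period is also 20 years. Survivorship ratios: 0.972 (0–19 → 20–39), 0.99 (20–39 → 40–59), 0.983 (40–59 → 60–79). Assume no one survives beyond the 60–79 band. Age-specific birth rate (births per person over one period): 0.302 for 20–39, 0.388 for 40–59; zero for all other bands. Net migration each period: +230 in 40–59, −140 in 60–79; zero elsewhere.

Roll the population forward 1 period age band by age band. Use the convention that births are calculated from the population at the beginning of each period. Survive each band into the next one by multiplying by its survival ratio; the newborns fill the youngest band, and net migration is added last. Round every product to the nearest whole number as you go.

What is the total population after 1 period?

— Period 1 —
Births: 35500 × 0.302 = 10721  |  45000 × 0.388 = 17460 → total 28181
20–39: 50000 × 0.972 = 48600
40–59: 35500 × 0.99 = 35145
60–79: 45000 × 0.983 = 44235
Net migration: 40–59 + 230 → 35375; 60–79 − 140 → 44095
Population now: 0–19=28181, 20–39=48600, 40–59=35375, 60–79=44095
Total after period 1: 28181 + 48600 + 35375 + 44095 = 156251

156251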